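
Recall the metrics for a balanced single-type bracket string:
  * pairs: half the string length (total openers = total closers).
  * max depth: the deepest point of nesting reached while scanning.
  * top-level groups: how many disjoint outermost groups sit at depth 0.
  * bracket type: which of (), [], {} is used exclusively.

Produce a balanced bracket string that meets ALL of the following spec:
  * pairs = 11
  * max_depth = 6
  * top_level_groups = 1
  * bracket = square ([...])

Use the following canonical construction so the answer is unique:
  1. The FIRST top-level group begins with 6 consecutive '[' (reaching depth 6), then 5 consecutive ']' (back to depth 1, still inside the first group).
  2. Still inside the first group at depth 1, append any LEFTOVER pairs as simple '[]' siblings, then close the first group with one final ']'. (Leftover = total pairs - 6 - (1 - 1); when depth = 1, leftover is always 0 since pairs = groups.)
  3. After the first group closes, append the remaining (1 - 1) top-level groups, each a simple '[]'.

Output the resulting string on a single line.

Spec: pairs=11 depth=6 groups=1
Leftover pairs = 11 - 6 - (1-1) = 5
First group: deep chain of depth 6 + 5 sibling pairs
Remaining 0 groups: simple '[]' each

Answer: [[[[[[]]]]][][][][][]]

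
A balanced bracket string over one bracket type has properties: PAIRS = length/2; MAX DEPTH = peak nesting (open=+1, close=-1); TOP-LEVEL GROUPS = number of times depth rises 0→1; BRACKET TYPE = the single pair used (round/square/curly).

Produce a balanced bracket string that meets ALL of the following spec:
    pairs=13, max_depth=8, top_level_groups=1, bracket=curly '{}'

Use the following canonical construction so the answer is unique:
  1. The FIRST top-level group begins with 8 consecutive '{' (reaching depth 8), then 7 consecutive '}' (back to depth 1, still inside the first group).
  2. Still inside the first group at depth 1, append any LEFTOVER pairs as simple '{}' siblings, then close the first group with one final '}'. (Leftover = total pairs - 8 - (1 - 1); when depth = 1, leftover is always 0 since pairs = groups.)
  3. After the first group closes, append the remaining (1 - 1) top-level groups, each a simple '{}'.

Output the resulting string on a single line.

Answer: {{{{{{{{}}}}}}}{}{}{}{}{}}

Derivation:
Spec: pairs=13 depth=8 groups=1
Leftover pairs = 13 - 8 - (1-1) = 5
First group: deep chain of depth 8 + 5 sibling pairs
Remaining 0 groups: simple '{}' each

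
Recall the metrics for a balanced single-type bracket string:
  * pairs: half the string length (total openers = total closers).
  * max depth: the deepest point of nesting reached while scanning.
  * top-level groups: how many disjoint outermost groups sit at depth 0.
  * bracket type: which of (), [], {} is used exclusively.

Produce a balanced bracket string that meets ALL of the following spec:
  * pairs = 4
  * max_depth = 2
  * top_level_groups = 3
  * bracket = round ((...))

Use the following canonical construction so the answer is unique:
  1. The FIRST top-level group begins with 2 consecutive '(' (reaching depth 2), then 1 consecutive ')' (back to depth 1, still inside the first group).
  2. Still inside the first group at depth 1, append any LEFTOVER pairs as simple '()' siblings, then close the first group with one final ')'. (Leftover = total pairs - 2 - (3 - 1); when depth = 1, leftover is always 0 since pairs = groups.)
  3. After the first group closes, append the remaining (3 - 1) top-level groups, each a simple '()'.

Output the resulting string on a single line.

Spec: pairs=4 depth=2 groups=3
Leftover pairs = 4 - 2 - (3-1) = 0
First group: deep chain of depth 2 + 0 sibling pairs
Remaining 2 groups: simple '()' each

Answer: (())()()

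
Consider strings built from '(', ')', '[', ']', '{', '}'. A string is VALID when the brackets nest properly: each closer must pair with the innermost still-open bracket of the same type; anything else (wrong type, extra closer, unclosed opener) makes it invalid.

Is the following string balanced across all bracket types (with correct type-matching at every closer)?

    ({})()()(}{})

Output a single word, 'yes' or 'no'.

Answer: no

Derivation:
pos 0: push '('; stack = (
pos 1: push '{'; stack = ({
pos 2: '}' matches '{'; pop; stack = (
pos 3: ')' matches '('; pop; stack = (empty)
pos 4: push '('; stack = (
pos 5: ')' matches '('; pop; stack = (empty)
pos 6: push '('; stack = (
pos 7: ')' matches '('; pop; stack = (empty)
pos 8: push '('; stack = (
pos 9: saw closer '}' but top of stack is '(' (expected ')') → INVALID
Verdict: type mismatch at position 9: '}' closes '(' → no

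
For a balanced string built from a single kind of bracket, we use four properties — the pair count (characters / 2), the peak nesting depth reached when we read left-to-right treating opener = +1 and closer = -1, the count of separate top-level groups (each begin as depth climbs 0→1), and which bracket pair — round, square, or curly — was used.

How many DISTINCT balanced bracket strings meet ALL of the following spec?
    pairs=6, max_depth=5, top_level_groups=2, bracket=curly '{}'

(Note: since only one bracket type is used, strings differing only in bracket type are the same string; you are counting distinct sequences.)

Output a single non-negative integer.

Spec: pairs=6 depth=5 groups=2
Count(depth <= 5) = 42
Count(depth <= 4) = 40
Count(depth == 5) = 42 - 40 = 2

Answer: 2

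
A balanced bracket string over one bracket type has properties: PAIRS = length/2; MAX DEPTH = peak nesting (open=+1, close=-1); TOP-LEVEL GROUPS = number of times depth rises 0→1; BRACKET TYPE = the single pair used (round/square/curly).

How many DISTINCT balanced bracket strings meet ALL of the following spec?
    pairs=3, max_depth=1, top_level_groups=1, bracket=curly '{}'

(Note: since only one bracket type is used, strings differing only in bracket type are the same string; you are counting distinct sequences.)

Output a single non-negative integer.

Spec: pairs=3 depth=1 groups=1
Count(depth <= 1) = 0
Count(depth <= 0) = 0
Count(depth == 1) = 0 - 0 = 0

Answer: 0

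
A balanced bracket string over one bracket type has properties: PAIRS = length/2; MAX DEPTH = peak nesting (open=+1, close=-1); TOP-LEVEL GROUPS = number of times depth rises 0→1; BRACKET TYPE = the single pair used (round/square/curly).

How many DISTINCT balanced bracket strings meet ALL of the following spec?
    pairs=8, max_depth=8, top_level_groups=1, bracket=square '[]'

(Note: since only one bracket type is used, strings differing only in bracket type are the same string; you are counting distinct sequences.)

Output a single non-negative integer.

Answer: 1

Derivation:
Spec: pairs=8 depth=8 groups=1
Count(depth <= 8) = 429
Count(depth <= 7) = 428
Count(depth == 8) = 429 - 428 = 1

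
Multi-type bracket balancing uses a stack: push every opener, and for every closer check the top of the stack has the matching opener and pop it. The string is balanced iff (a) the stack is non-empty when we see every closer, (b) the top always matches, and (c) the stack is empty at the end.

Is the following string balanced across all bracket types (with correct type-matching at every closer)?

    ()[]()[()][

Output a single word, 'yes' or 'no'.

pos 0: push '('; stack = (
pos 1: ')' matches '('; pop; stack = (empty)
pos 2: push '['; stack = [
pos 3: ']' matches '['; pop; stack = (empty)
pos 4: push '('; stack = (
pos 5: ')' matches '('; pop; stack = (empty)
pos 6: push '['; stack = [
pos 7: push '('; stack = [(
pos 8: ')' matches '('; pop; stack = [
pos 9: ']' matches '['; pop; stack = (empty)
pos 10: push '['; stack = [
end: stack still non-empty ([) → INVALID
Verdict: unclosed openers at end: [ → no

Answer: no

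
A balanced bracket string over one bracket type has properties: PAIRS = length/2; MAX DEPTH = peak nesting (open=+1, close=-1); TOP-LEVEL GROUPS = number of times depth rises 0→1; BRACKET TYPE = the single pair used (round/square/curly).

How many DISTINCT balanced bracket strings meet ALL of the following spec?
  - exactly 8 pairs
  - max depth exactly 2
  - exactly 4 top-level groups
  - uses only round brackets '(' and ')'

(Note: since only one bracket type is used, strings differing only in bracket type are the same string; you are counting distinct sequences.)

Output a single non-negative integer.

Spec: pairs=8 depth=2 groups=4
Count(depth <= 2) = 35
Count(depth <= 1) = 0
Count(depth == 2) = 35 - 0 = 35

Answer: 35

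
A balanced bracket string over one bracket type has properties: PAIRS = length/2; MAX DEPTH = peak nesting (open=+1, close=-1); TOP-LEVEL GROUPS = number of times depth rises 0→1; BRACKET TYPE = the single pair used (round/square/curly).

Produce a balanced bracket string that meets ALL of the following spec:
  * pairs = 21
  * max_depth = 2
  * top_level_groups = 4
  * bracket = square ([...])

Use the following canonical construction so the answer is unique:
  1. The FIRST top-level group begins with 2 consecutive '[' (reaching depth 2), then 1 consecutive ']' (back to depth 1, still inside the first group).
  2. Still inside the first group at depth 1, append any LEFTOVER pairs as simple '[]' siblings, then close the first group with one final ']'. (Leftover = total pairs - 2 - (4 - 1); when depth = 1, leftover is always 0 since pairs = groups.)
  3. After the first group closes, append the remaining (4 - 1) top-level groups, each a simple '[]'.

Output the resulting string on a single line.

Answer: [[][][][][][][][][][][][][][][][][]][][][]

Derivation:
Spec: pairs=21 depth=2 groups=4
Leftover pairs = 21 - 2 - (4-1) = 16
First group: deep chain of depth 2 + 16 sibling pairs
Remaining 3 groups: simple '[]' each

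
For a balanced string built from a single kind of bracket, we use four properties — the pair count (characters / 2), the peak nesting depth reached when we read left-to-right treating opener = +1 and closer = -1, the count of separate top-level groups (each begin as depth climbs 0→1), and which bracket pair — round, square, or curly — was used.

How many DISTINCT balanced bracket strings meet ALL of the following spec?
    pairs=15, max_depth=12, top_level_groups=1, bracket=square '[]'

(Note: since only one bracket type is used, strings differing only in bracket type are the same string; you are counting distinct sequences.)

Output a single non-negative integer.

Spec: pairs=15 depth=12 groups=1
Count(depth <= 12) = 2674117
Count(depth <= 11) = 2671892
Count(depth == 12) = 2674117 - 2671892 = 2225

Answer: 2225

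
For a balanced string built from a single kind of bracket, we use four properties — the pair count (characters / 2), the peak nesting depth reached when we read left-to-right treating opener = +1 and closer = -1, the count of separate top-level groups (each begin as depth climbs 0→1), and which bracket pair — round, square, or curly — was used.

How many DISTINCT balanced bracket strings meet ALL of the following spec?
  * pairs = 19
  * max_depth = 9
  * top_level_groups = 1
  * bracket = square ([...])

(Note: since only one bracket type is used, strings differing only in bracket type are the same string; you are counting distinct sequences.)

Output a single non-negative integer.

Answer: 54190390

Derivation:
Spec: pairs=19 depth=9 groups=1
Count(depth <= 9) = 435668420
Count(depth <= 8) = 381478030
Count(depth == 9) = 435668420 - 381478030 = 54190390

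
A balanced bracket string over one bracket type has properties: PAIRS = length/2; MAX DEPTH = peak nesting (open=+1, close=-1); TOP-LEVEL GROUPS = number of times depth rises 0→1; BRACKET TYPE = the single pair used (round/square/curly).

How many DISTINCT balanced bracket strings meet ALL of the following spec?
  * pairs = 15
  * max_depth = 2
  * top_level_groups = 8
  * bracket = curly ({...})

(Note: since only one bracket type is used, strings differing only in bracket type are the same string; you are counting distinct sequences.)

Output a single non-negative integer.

Answer: 3432

Derivation:
Spec: pairs=15 depth=2 groups=8
Count(depth <= 2) = 3432
Count(depth <= 1) = 0
Count(depth == 2) = 3432 - 0 = 3432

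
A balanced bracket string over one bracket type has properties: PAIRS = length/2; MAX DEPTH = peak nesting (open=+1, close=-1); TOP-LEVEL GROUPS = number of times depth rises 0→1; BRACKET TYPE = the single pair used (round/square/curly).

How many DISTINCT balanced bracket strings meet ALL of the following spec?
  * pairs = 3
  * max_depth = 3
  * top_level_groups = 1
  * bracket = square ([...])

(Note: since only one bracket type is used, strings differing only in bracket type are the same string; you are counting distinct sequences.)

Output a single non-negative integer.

Spec: pairs=3 depth=3 groups=1
Count(depth <= 3) = 2
Count(depth <= 2) = 1
Count(depth == 3) = 2 - 1 = 1

Answer: 1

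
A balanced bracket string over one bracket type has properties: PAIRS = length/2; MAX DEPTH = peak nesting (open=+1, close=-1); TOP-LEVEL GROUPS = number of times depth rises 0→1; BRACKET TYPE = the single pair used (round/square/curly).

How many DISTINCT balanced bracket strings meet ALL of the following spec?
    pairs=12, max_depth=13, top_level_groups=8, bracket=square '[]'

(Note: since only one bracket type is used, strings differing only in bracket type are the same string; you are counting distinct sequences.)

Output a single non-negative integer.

Spec: pairs=12 depth=13 groups=8
Count(depth <= 13) = 910
Count(depth <= 12) = 910
Count(depth == 13) = 910 - 910 = 0

Answer: 0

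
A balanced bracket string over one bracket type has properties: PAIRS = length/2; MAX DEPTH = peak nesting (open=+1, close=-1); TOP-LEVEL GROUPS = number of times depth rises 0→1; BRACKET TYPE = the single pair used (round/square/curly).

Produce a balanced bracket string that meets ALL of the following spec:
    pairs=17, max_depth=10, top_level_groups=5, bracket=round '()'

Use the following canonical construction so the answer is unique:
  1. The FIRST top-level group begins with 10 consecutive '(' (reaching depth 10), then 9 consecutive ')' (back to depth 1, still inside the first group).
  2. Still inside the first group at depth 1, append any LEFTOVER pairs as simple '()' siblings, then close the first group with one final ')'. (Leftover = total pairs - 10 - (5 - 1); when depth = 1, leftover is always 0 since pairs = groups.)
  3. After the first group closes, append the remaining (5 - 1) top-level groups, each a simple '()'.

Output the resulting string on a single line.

Answer: (((((((((()))))))))()()())()()()()

Derivation:
Spec: pairs=17 depth=10 groups=5
Leftover pairs = 17 - 10 - (5-1) = 3
First group: deep chain of depth 10 + 3 sibling pairs
Remaining 4 groups: simple '()' each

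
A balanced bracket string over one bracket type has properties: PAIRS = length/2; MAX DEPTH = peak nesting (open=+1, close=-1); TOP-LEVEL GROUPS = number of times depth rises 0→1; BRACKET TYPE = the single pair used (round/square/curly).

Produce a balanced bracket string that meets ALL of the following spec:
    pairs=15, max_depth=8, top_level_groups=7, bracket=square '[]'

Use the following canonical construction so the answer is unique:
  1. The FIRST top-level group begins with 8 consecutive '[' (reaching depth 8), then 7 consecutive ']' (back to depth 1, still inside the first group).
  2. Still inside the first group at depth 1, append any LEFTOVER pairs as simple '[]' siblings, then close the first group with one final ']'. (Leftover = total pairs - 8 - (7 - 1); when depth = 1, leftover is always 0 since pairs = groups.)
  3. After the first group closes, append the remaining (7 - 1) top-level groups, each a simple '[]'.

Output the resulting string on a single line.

Answer: [[[[[[[[]]]]]]][]][][][][][][]

Derivation:
Spec: pairs=15 depth=8 groups=7
Leftover pairs = 15 - 8 - (7-1) = 1
First group: deep chain of depth 8 + 1 sibling pairs
Remaining 6 groups: simple '[]' each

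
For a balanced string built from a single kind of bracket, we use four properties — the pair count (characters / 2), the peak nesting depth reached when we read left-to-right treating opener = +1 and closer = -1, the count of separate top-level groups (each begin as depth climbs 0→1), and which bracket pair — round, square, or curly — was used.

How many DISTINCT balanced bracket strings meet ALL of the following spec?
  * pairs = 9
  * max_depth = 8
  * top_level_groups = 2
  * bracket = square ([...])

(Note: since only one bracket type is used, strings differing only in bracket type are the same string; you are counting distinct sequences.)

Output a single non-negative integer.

Answer: 2

Derivation:
Spec: pairs=9 depth=8 groups=2
Count(depth <= 8) = 1430
Count(depth <= 7) = 1428
Count(depth == 8) = 1430 - 1428 = 2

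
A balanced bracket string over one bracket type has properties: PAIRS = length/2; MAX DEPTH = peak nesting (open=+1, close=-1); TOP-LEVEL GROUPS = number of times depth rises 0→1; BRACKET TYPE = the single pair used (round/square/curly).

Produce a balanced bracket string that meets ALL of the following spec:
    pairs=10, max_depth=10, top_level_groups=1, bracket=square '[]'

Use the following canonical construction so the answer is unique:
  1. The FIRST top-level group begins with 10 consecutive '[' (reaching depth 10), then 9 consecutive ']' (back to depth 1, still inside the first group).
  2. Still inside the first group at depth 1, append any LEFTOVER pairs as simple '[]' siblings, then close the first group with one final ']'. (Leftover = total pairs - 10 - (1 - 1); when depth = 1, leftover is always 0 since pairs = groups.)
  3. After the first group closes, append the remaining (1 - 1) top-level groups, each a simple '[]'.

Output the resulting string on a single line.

Answer: [[[[[[[[[[]]]]]]]]]]

Derivation:
Spec: pairs=10 depth=10 groups=1
Leftover pairs = 10 - 10 - (1-1) = 0
First group: deep chain of depth 10 + 0 sibling pairs
Remaining 0 groups: simple '[]' each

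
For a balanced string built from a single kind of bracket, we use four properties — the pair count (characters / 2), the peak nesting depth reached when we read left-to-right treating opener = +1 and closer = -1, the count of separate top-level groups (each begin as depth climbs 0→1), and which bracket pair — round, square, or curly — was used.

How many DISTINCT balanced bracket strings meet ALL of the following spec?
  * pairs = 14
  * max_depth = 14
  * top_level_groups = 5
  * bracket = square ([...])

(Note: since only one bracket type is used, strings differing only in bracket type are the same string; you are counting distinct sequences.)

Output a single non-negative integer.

Answer: 0

Derivation:
Spec: pairs=14 depth=14 groups=5
Count(depth <= 14) = 177650
Count(depth <= 13) = 177650
Count(depth == 14) = 177650 - 177650 = 0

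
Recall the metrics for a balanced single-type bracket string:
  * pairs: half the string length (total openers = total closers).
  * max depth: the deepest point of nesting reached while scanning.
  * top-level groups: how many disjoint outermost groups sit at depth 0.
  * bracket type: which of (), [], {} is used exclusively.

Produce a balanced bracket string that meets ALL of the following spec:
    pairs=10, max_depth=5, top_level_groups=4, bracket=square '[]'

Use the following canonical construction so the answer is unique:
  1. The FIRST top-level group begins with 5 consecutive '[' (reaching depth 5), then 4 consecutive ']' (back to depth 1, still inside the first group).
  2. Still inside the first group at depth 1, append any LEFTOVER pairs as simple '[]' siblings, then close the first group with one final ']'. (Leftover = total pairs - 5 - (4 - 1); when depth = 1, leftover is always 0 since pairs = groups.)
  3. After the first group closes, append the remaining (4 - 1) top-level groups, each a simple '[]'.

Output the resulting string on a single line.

Spec: pairs=10 depth=5 groups=4
Leftover pairs = 10 - 5 - (4-1) = 2
First group: deep chain of depth 5 + 2 sibling pairs
Remaining 3 groups: simple '[]' each

Answer: [[[[[]]]][][]][][][]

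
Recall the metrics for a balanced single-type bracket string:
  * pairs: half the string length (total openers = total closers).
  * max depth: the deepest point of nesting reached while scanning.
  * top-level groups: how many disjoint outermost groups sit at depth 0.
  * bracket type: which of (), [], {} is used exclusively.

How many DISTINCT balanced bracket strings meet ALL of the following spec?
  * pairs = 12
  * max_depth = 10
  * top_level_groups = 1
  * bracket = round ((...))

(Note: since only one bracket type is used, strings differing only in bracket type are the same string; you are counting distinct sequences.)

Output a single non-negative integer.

Spec: pairs=12 depth=10 groups=1
Count(depth <= 10) = 58766
Count(depth <= 9) = 58598
Count(depth == 10) = 58766 - 58598 = 168

Answer: 168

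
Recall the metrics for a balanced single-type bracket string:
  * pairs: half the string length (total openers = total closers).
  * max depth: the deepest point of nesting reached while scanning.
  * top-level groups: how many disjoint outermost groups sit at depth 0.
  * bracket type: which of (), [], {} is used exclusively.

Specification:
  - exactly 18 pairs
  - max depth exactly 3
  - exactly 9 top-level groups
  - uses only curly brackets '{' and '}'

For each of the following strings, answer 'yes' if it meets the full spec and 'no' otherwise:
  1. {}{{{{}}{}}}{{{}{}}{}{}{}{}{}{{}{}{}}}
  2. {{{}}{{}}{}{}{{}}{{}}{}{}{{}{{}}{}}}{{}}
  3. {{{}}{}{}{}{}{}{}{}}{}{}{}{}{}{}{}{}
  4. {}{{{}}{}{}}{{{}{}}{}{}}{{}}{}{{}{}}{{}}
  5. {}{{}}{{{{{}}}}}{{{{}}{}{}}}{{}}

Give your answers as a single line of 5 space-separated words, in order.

Answer: no no yes no no

Derivation:
String 1 '{}{{{{}}{}}}{{{}{}}{}{}{}{}{}{{}{}{}}}': depth seq [1 0 1 2 3 4 3 2 3 2 1 0 1 2 3 2 3 2 1 2 1 2 1 2 1 2 1 2 1 2 3 2 3 2 3 2 1 0]
  -> pairs=19 depth=4 groups=3 -> no
String 2 '{{{}}{{}}{}{}{{}}{{}}{}{}{{}{{}}{}}}{{}}': depth seq [1 2 3 2 1 2 3 2 1 2 1 2 1 2 3 2 1 2 3 2 1 2 1 2 1 2 3 2 3 4 3 2 3 2 1 0 1 2 1 0]
  -> pairs=20 depth=4 groups=2 -> no
String 3 '{{{}}{}{}{}{}{}{}{}}{}{}{}{}{}{}{}{}': depth seq [1 2 3 2 1 2 1 2 1 2 1 2 1 2 1 2 1 2 1 0 1 0 1 0 1 0 1 0 1 0 1 0 1 0 1 0]
  -> pairs=18 depth=3 groups=9 -> yes
String 4 '{}{{{}}{}{}}{{{}{}}{}{}}{{}}{}{{}{}}{{}}': depth seq [1 0 1 2 3 2 1 2 1 2 1 0 1 2 3 2 3 2 1 2 1 2 1 0 1 2 1 0 1 0 1 2 1 2 1 0 1 2 1 0]
  -> pairs=20 depth=3 groups=7 -> no
String 5 '{}{{}}{{{{{}}}}}{{{{}}{}{}}}{{}}': depth seq [1 0 1 2 1 0 1 2 3 4 5 4 3 2 1 0 1 2 3 4 3 2 3 2 3 2 1 0 1 2 1 0]
  -> pairs=16 depth=5 groups=5 -> no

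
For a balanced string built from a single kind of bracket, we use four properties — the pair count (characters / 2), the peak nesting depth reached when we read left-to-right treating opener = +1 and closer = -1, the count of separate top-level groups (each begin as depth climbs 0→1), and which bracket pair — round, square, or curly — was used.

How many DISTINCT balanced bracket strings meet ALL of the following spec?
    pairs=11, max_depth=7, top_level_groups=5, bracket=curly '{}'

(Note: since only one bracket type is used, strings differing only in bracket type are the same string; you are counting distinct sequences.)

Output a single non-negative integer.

Answer: 5

Derivation:
Spec: pairs=11 depth=7 groups=5
Count(depth <= 7) = 3640
Count(depth <= 6) = 3635
Count(depth == 7) = 3640 - 3635 = 5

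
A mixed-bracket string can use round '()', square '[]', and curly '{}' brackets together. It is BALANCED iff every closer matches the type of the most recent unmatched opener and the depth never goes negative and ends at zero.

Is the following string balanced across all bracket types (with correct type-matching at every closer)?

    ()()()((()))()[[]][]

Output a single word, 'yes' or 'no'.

pos 0: push '('; stack = (
pos 1: ')' matches '('; pop; stack = (empty)
pos 2: push '('; stack = (
pos 3: ')' matches '('; pop; stack = (empty)
pos 4: push '('; stack = (
pos 5: ')' matches '('; pop; stack = (empty)
pos 6: push '('; stack = (
pos 7: push '('; stack = ((
pos 8: push '('; stack = (((
pos 9: ')' matches '('; pop; stack = ((
pos 10: ')' matches '('; pop; stack = (
pos 11: ')' matches '('; pop; stack = (empty)
pos 12: push '('; stack = (
pos 13: ')' matches '('; pop; stack = (empty)
pos 14: push '['; stack = [
pos 15: push '['; stack = [[
pos 16: ']' matches '['; pop; stack = [
pos 17: ']' matches '['; pop; stack = (empty)
pos 18: push '['; stack = [
pos 19: ']' matches '['; pop; stack = (empty)
end: stack empty → VALID
Verdict: properly nested → yes

Answer: yes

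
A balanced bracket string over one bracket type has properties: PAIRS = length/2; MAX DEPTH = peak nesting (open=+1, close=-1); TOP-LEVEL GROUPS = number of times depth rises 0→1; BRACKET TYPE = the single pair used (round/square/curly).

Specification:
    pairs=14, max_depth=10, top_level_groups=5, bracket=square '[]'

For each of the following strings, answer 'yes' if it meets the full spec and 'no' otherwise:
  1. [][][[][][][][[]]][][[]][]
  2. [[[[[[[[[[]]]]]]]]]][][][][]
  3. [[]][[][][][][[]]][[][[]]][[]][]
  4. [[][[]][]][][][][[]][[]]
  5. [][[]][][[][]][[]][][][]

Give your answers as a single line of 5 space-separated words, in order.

String 1 '[][][[][][][][[]]][][[]][]': depth seq [1 0 1 0 1 2 1 2 1 2 1 2 1 2 3 2 1 0 1 0 1 2 1 0 1 0]
  -> pairs=13 depth=3 groups=6 -> no
String 2 '[[[[[[[[[[]]]]]]]]]][][][][]': depth seq [1 2 3 4 5 6 7 8 9 10 9 8 7 6 5 4 3 2 1 0 1 0 1 0 1 0 1 0]
  -> pairs=14 depth=10 groups=5 -> yes
String 3 '[[]][[][][][][[]]][[][[]]][[]][]': depth seq [1 2 1 0 1 2 1 2 1 2 1 2 1 2 3 2 1 0 1 2 1 2 3 2 1 0 1 2 1 0 1 0]
  -> pairs=16 depth=3 groups=5 -> no
String 4 '[[][[]][]][][][][[]][[]]': depth seq [1 2 1 2 3 2 1 2 1 0 1 0 1 0 1 0 1 2 1 0 1 2 1 0]
  -> pairs=12 depth=3 groups=6 -> no
String 5 '[][[]][][[][]][[]][][][]': depth seq [1 0 1 2 1 0 1 0 1 2 1 2 1 0 1 2 1 0 1 0 1 0 1 0]
  -> pairs=12 depth=2 groups=8 -> no

Answer: no yes no no no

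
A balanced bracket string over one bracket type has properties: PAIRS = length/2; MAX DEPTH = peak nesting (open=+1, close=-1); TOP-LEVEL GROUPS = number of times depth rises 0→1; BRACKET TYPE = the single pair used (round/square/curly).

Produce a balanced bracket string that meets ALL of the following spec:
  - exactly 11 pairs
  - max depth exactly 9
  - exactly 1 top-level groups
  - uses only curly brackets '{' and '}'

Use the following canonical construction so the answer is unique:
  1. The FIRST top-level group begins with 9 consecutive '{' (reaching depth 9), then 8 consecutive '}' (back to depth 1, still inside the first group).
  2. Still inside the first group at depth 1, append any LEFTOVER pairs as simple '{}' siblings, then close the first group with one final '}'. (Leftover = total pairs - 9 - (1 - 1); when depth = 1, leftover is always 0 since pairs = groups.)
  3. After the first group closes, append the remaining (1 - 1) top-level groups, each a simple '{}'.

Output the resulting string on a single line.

Spec: pairs=11 depth=9 groups=1
Leftover pairs = 11 - 9 - (1-1) = 2
First group: deep chain of depth 9 + 2 sibling pairs
Remaining 0 groups: simple '{}' each

Answer: {{{{{{{{{}}}}}}}}{}{}}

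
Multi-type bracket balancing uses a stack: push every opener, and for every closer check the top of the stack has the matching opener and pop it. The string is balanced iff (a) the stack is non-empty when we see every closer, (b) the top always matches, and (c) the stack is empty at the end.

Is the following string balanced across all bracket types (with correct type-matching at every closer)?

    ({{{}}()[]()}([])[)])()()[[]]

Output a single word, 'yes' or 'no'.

Answer: no

Derivation:
pos 0: push '('; stack = (
pos 1: push '{'; stack = ({
pos 2: push '{'; stack = ({{
pos 3: push '{'; stack = ({{{
pos 4: '}' matches '{'; pop; stack = ({{
pos 5: '}' matches '{'; pop; stack = ({
pos 6: push '('; stack = ({(
pos 7: ')' matches '('; pop; stack = ({
pos 8: push '['; stack = ({[
pos 9: ']' matches '['; pop; stack = ({
pos 10: push '('; stack = ({(
pos 11: ')' matches '('; pop; stack = ({
pos 12: '}' matches '{'; pop; stack = (
pos 13: push '('; stack = ((
pos 14: push '['; stack = (([
pos 15: ']' matches '['; pop; stack = ((
pos 16: ')' matches '('; pop; stack = (
pos 17: push '['; stack = ([
pos 18: saw closer ')' but top of stack is '[' (expected ']') → INVALID
Verdict: type mismatch at position 18: ')' closes '[' → no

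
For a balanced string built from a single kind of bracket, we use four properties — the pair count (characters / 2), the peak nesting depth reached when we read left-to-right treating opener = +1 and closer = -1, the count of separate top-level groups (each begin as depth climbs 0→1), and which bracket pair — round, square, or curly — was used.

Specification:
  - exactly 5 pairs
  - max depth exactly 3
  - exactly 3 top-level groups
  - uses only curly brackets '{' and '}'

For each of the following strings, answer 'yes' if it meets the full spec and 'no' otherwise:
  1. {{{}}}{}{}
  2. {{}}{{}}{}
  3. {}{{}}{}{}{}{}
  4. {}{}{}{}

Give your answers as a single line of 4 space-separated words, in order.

String 1 '{{{}}}{}{}': depth seq [1 2 3 2 1 0 1 0 1 0]
  -> pairs=5 depth=3 groups=3 -> yes
String 2 '{{}}{{}}{}': depth seq [1 2 1 0 1 2 1 0 1 0]
  -> pairs=5 depth=2 groups=3 -> no
String 3 '{}{{}}{}{}{}{}': depth seq [1 0 1 2 1 0 1 0 1 0 1 0 1 0]
  -> pairs=7 depth=2 groups=6 -> no
String 4 '{}{}{}{}': depth seq [1 0 1 0 1 0 1 0]
  -> pairs=4 depth=1 groups=4 -> no

Answer: yes no no no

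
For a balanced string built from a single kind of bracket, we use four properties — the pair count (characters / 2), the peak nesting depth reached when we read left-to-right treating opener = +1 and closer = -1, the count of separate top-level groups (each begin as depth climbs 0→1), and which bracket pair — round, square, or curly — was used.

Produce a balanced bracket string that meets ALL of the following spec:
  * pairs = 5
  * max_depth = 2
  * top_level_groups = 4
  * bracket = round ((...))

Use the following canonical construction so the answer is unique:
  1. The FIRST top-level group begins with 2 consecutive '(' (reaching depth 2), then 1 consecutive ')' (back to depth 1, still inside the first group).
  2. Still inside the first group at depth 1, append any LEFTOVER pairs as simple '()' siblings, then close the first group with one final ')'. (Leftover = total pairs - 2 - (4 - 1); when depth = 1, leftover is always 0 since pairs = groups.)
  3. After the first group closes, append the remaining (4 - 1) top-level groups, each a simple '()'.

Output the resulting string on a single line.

Answer: (())()()()

Derivation:
Spec: pairs=5 depth=2 groups=4
Leftover pairs = 5 - 2 - (4-1) = 0
First group: deep chain of depth 2 + 0 sibling pairs
Remaining 3 groups: simple '()' each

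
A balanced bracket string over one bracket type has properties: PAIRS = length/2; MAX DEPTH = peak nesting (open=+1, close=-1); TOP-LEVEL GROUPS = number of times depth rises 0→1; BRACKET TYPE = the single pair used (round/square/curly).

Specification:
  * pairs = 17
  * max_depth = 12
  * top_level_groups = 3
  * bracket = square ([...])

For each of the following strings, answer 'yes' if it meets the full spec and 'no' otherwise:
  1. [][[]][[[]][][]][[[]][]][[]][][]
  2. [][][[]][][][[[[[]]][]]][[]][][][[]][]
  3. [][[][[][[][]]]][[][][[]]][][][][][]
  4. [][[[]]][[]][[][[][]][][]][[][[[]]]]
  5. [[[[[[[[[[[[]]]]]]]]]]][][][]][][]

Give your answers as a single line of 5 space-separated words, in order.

String 1 '[][[]][[[]][][]][[[]][]][[]][][]': depth seq [1 0 1 2 1 0 1 2 3 2 1 2 1 2 1 0 1 2 3 2 1 2 1 0 1 2 1 0 1 0 1 0]
  -> pairs=16 depth=3 groups=7 -> no
String 2 '[][][[]][][][[[[[]]][]]][[]][][][[]][]': depth seq [1 0 1 0 1 2 1 0 1 0 1 0 1 2 3 4 5 4 3 2 3 2 1 0 1 2 1 0 1 0 1 0 1 2 1 0 1 0]
  -> pairs=19 depth=5 groups=11 -> no
String 3 '[][[][[][[][]]]][[][][[]]][][][][][]': depth seq [1 0 1 2 1 2 3 2 3 4 3 4 3 2 1 0 1 2 1 2 1 2 3 2 1 0 1 0 1 0 1 0 1 0 1 0]
  -> pairs=18 depth=4 groups=8 -> no
String 4 '[][[[]]][[]][[][[][]][][]][[][[[]]]]': depth seq [1 0 1 2 3 2 1 0 1 2 1 0 1 2 1 2 3 2 3 2 1 2 1 2 1 0 1 2 1 2 3 4 3 2 1 0]
  -> pairs=18 depth=4 groups=5 -> no
String 5 '[[[[[[[[[[[[]]]]]]]]]]][][][]][][]': depth seq [1 2 3 4 5 6 7 8 9 10 11 12 11 10 9 8 7 6 5 4 3 2 1 2 1 2 1 2 1 0 1 0 1 0]
  -> pairs=17 depth=12 groups=3 -> yes

Answer: no no no no yes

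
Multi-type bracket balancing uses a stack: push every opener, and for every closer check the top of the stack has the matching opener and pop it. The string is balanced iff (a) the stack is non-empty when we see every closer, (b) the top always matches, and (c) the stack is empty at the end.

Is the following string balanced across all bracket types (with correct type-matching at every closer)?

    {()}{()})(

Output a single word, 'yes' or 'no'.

pos 0: push '{'; stack = {
pos 1: push '('; stack = {(
pos 2: ')' matches '('; pop; stack = {
pos 3: '}' matches '{'; pop; stack = (empty)
pos 4: push '{'; stack = {
pos 5: push '('; stack = {(
pos 6: ')' matches '('; pop; stack = {
pos 7: '}' matches '{'; pop; stack = (empty)
pos 8: saw closer ')' but stack is empty → INVALID
Verdict: unmatched closer ')' at position 8 → no

Answer: no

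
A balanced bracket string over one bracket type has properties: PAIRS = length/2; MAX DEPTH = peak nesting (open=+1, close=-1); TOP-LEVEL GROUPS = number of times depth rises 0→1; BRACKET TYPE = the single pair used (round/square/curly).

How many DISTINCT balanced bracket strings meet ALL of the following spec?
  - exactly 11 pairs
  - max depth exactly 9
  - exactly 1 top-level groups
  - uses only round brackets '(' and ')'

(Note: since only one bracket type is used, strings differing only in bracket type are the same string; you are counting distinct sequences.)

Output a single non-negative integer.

Answer: 133

Derivation:
Spec: pairs=11 depth=9 groups=1
Count(depth <= 9) = 16778
Count(depth <= 8) = 16645
Count(depth == 9) = 16778 - 16645 = 133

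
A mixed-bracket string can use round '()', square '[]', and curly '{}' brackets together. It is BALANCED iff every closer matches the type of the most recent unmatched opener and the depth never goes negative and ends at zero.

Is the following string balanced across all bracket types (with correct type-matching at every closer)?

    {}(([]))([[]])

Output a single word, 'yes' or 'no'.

Answer: yes

Derivation:
pos 0: push '{'; stack = {
pos 1: '}' matches '{'; pop; stack = (empty)
pos 2: push '('; stack = (
pos 3: push '('; stack = ((
pos 4: push '['; stack = (([
pos 5: ']' matches '['; pop; stack = ((
pos 6: ')' matches '('; pop; stack = (
pos 7: ')' matches '('; pop; stack = (empty)
pos 8: push '('; stack = (
pos 9: push '['; stack = ([
pos 10: push '['; stack = ([[
pos 11: ']' matches '['; pop; stack = ([
pos 12: ']' matches '['; pop; stack = (
pos 13: ')' matches '('; pop; stack = (empty)
end: stack empty → VALID
Verdict: properly nested → yes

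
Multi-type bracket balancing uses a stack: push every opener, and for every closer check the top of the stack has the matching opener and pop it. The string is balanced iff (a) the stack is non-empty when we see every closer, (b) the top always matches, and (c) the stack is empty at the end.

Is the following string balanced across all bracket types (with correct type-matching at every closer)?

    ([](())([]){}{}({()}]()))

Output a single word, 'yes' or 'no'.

Answer: no

Derivation:
pos 0: push '('; stack = (
pos 1: push '['; stack = ([
pos 2: ']' matches '['; pop; stack = (
pos 3: push '('; stack = ((
pos 4: push '('; stack = (((
pos 5: ')' matches '('; pop; stack = ((
pos 6: ')' matches '('; pop; stack = (
pos 7: push '('; stack = ((
pos 8: push '['; stack = (([
pos 9: ']' matches '['; pop; stack = ((
pos 10: ')' matches '('; pop; stack = (
pos 11: push '{'; stack = ({
pos 12: '}' matches '{'; pop; stack = (
pos 13: push '{'; stack = ({
pos 14: '}' matches '{'; pop; stack = (
pos 15: push '('; stack = ((
pos 16: push '{'; stack = (({
pos 17: push '('; stack = (({(
pos 18: ')' matches '('; pop; stack = (({
pos 19: '}' matches '{'; pop; stack = ((
pos 20: saw closer ']' but top of stack is '(' (expected ')') → INVALID
Verdict: type mismatch at position 20: ']' closes '(' → no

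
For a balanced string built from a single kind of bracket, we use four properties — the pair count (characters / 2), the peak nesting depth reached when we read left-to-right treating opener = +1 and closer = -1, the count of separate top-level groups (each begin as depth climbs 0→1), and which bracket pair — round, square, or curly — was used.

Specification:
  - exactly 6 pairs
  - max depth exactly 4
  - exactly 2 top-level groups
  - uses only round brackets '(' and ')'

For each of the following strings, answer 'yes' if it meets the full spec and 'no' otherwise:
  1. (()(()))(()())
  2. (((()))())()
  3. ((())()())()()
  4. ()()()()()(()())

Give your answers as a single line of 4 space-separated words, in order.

Answer: no yes no no

Derivation:
String 1 '(()(()))(()())': depth seq [1 2 1 2 3 2 1 0 1 2 1 2 1 0]
  -> pairs=7 depth=3 groups=2 -> no
String 2 '(((()))())()': depth seq [1 2 3 4 3 2 1 2 1 0 1 0]
  -> pairs=6 depth=4 groups=2 -> yes
String 3 '((())()())()()': depth seq [1 2 3 2 1 2 1 2 1 0 1 0 1 0]
  -> pairs=7 depth=3 groups=3 -> no
String 4 '()()()()()(()())': depth seq [1 0 1 0 1 0 1 0 1 0 1 2 1 2 1 0]
  -> pairs=8 depth=2 groups=6 -> no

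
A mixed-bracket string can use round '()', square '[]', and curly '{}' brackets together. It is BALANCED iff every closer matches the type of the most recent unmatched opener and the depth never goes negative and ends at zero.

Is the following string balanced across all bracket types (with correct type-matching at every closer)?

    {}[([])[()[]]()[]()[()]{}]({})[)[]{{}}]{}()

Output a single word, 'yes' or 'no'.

Answer: no

Derivation:
pos 0: push '{'; stack = {
pos 1: '}' matches '{'; pop; stack = (empty)
pos 2: push '['; stack = [
pos 3: push '('; stack = [(
pos 4: push '['; stack = [([
pos 5: ']' matches '['; pop; stack = [(
pos 6: ')' matches '('; pop; stack = [
pos 7: push '['; stack = [[
pos 8: push '('; stack = [[(
pos 9: ')' matches '('; pop; stack = [[
pos 10: push '['; stack = [[[
pos 11: ']' matches '['; pop; stack = [[
pos 12: ']' matches '['; pop; stack = [
pos 13: push '('; stack = [(
pos 14: ')' matches '('; pop; stack = [
pos 15: push '['; stack = [[
pos 16: ']' matches '['; pop; stack = [
pos 17: push '('; stack = [(
pos 18: ')' matches '('; pop; stack = [
pos 19: push '['; stack = [[
pos 20: push '('; stack = [[(
pos 21: ')' matches '('; pop; stack = [[
pos 22: ']' matches '['; pop; stack = [
pos 23: push '{'; stack = [{
pos 24: '}' matches '{'; pop; stack = [
pos 25: ']' matches '['; pop; stack = (empty)
pos 26: push '('; stack = (
pos 27: push '{'; stack = ({
pos 28: '}' matches '{'; pop; stack = (
pos 29: ')' matches '('; pop; stack = (empty)
pos 30: push '['; stack = [
pos 31: saw closer ')' but top of stack is '[' (expected ']') → INVALID
Verdict: type mismatch at position 31: ')' closes '[' → no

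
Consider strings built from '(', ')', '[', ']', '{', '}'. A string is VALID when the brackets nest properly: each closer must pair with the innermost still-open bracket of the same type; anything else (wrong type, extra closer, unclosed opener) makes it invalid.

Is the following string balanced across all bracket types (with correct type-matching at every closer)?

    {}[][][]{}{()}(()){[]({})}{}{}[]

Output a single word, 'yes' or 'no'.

pos 0: push '{'; stack = {
pos 1: '}' matches '{'; pop; stack = (empty)
pos 2: push '['; stack = [
pos 3: ']' matches '['; pop; stack = (empty)
pos 4: push '['; stack = [
pos 5: ']' matches '['; pop; stack = (empty)
pos 6: push '['; stack = [
pos 7: ']' matches '['; pop; stack = (empty)
pos 8: push '{'; stack = {
pos 9: '}' matches '{'; pop; stack = (empty)
pos 10: push '{'; stack = {
pos 11: push '('; stack = {(
pos 12: ')' matches '('; pop; stack = {
pos 13: '}' matches '{'; pop; stack = (empty)
pos 14: push '('; stack = (
pos 15: push '('; stack = ((
pos 16: ')' matches '('; pop; stack = (
pos 17: ')' matches '('; pop; stack = (empty)
pos 18: push '{'; stack = {
pos 19: push '['; stack = {[
pos 20: ']' matches '['; pop; stack = {
pos 21: push '('; stack = {(
pos 22: push '{'; stack = {({
pos 23: '}' matches '{'; pop; stack = {(
pos 24: ')' matches '('; pop; stack = {
pos 25: '}' matches '{'; pop; stack = (empty)
pos 26: push '{'; stack = {
pos 27: '}' matches '{'; pop; stack = (empty)
pos 28: push '{'; stack = {
pos 29: '}' matches '{'; pop; stack = (empty)
pos 30: push '['; stack = [
pos 31: ']' matches '['; pop; stack = (empty)
end: stack empty → VALID
Verdict: properly nested → yes

Answer: yes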